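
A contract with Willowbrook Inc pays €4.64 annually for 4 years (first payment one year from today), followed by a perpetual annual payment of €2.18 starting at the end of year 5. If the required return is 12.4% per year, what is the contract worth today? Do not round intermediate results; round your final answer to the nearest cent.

PV of 4-year annuity: €4.64 × [1 − (1+0.124)^−4] / 0.124 = 13.97539
Perpetuity value at year 4: €2.18 / 0.124 = 17.58065
PV of perpetuity: 17.58065 / (1+0.124)^4 = 11.01462
Total PV = 13.97539 + 11.01462 = 24.99001

€24.99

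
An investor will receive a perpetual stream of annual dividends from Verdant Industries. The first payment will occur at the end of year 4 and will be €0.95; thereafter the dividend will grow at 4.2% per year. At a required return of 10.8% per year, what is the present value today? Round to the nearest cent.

Value at end of year 3: C₁ / (r − g) = €0.95 / (0.108 − 0.042) = €14.3939
Discount to today: PV = €14.3939 / (1 + 0.108)^3 = €14.3939 / 1.360252 = €10.58

€10.58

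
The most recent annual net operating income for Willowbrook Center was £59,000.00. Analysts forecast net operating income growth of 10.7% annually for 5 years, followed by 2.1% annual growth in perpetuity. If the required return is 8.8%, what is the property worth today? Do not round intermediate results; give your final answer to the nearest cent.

D_1 = 65313.00000
D_2 = 72301.49100
D_3 = 80037.75054
D_4 = 88601.78984
D_5 = 98082.18136
Terminal value at year 5: TV = D_5×(1+g_2)/(r−g_2) = 100141.90717/0.067 = 1494655.33084
P_0 = D_1/(1+r)^1 + D_2/(1+r)^2 + D_3/(1+r)^3 + D_4/(1+r)^4 + D_5/(1+r)^5 + TV/(1+r)^5
    = 60030.33088 + 61078.65468 + 62145.28559 + 63230.54334 + 64334.75319 + 980384.82106 = 1291204.38875

£1291204.39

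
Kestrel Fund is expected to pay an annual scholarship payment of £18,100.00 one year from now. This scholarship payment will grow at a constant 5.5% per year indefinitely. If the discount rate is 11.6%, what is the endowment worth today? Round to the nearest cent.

£296721.31

Growing perpetuity: P = D₁ / (r − g) = £18,100.0000 / (0.116 − 0.055) = £296,721.31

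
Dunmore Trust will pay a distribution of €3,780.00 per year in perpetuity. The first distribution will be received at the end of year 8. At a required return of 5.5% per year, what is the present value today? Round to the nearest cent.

€47245.66

Value at end of year 7: C / r = €3,780.00 / 0.055 = €68,727.2727
Discount to today: PV = €68,727.2727 / (1 + 0.055)^7 = €68,727.2727 / 1.454679 = €47,245.66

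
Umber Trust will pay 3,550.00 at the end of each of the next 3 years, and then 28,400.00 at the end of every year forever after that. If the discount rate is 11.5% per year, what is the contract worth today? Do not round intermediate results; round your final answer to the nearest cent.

PV of 3-year annuity: 3,550.00 × [1 − (1+0.115)^−3] / 0.115 = 8600.29882
Perpetuity value at year 3: 28,400.00 / 0.115 = 246956.52174
PV of perpetuity: 246956.52174 / (1+0.115)^3 = 178154.13117
Total PV = 8600.29882 + 178154.13117 = 186754.42999

186754.43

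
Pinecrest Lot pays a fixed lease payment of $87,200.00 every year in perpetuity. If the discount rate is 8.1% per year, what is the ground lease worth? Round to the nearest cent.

Level perpetuity: PV = C / r = $87,200.00 / 0.081 = $1,076,543.21

$1076543.21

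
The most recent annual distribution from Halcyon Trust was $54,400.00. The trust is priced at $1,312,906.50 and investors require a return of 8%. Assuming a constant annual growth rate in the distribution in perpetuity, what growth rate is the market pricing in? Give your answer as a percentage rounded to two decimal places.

P = D₀(1+g)/(r−g) ⇒ P(r−g) = D₀(1+g) ⇒ g(P+D₀) = P·r − D₀
g = (P·r − D₀)/(P + D₀) = ($1,312,906.50×0.08 − $54,400.00) / ($1,312,906.50 + $54,400.00) = 0.037031

3.70%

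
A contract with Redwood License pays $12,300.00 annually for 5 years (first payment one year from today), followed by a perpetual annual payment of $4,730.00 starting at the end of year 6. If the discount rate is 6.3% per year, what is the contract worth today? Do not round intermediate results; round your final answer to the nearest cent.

PV of 5-year annuity: $12,300.00 × [1 − (1+0.063)^−5] / 0.063 = 51391.94631
Perpetuity value at year 5: $4,730.00 / 0.063 = 75079.36508
PV of perpetuity: 75079.36508 / (1+0.063)^5 = 55316.44589
Total PV = 51391.94631 + 55316.44589 = 106708.39220

$106708.39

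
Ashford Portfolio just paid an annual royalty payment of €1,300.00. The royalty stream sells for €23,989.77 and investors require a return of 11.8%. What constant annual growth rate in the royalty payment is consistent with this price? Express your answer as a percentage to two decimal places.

6.05%

P = D₀(1+g)/(r−g) ⇒ P(r−g) = D₀(1+g) ⇒ g(P+D₀) = P·r − D₀
g = (P·r − D₀)/(P + D₀) = (€23,989.77×0.118 − €1,300.00) / (€23,989.77 + €1,300.00) = 0.060530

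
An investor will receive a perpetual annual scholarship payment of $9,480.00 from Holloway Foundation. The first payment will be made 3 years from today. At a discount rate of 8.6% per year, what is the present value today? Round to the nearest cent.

$93465.26

Value at end of year 2: C / r = $9,480.00 / 0.086 = $110,232.5581
Discount to today: PV = $110,232.5581 / (1 + 0.086)^2 = $110,232.5581 / 1.179396 = $93,465.26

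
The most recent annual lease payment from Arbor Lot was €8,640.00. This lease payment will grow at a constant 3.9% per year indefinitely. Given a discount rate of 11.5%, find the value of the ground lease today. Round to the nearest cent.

D₁ = D₀ × (1 + g) = €8,640.00 × 1.039 = €8,976.9600
Growing perpetuity: P = D₁ / (r − g) = €8,976.9600 / (0.115 − 0.039) = €118,117.89

€118117.89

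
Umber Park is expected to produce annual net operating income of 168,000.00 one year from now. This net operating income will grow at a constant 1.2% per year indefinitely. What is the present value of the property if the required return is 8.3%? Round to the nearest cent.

2366197.18

Growing perpetuity: P = D₁ / (r − g) = 168,000.0000 / (0.083 − 0.012) = 2,366,197.18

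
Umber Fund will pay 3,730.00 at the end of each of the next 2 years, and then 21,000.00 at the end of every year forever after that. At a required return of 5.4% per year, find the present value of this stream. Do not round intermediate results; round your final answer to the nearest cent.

PV of 2-year annuity: 3,730.00 × [1 − (1+0.054)^−2] / 0.054 = 6896.48902
Perpetuity value at year 2: 21,000.00 / 0.054 = 388888.88889
PV of perpetuity: 388888.88889 / (1+0.054)^2 = 350061.47079
Total PV = 6896.48902 + 350061.47079 = 356957.95982

356957.96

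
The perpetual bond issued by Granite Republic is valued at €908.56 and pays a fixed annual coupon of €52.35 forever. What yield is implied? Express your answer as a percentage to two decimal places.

P = C/r ⇒ r = C/P = €52.35/€908.56 = 0.057619

5.76%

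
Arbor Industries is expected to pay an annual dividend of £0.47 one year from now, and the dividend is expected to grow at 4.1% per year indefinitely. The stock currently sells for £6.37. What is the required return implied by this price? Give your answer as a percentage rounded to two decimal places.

11.48%

P = D₁/(r − g) ⇒ r = D₁/P + g = £0.4700/£6.37 + 0.041 = 0.073783 + 0.041 = 0.114783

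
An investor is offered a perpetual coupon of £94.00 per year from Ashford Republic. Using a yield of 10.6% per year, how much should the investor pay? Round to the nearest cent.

£886.79

Level perpetuity: PV = C / r = £94.00 / 0.106 = £886.79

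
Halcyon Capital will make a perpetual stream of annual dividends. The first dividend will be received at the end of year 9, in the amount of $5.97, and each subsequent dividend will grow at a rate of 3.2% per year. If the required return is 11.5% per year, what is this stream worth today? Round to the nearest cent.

Value at end of year 8: C₁ / (r − g) = $5.97 / (0.115 − 0.032) = $71.9277
Discount to today: PV = $71.9277 / (1 + 0.115)^8 = $71.9277 / 2.388905 = $30.11

$30.11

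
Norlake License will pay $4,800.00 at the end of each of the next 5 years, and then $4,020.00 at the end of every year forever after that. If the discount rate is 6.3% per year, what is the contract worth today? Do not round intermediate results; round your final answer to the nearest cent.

PV of 5-year annuity: $4,800.00 × [1 − (1+0.063)^−5] / 0.063 = 20055.39368
Perpetuity value at year 5: $4,020.00 / 0.063 = 63809.52381
PV of perpetuity: 63809.52381 / (1+0.063)^5 = 47013.13160
Total PV = 20055.39368 + 47013.13160 = 67068.52528

$67068.53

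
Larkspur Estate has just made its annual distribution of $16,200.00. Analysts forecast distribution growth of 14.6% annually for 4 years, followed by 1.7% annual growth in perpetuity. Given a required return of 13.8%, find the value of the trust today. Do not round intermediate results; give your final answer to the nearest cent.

D_1 = 18565.20000
D_2 = 21275.71920
D_3 = 24381.97420
D_4 = 27941.74244
Terminal value at year 4: TV = D_4×(1+g_2)/(r−g_2) = 28416.75206/0.121 = 234849.19056
P_0 = D_1/(1+r)^1 + D_2/(1+r)^2 + D_3/(1+r)^3 + D_4/(1+r)^4 + TV/(1+r)^4
    = 16313.88401 + 16428.56860 + 16544.05942 + 16660.36212 + 140029.65520 = 205976.52936

$205976.53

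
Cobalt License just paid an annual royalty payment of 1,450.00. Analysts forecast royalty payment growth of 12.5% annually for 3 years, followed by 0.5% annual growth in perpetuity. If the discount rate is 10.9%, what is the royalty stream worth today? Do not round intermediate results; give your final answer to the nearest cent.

D_1 = 1631.25000
D_2 = 1835.15625
D_3 = 2064.55078
Terminal value at year 3: TV = D_3×(1+g_2)/(r−g_2) = 2074.87354/0.104 = 19950.70707
P_0 = D_1/(1+r)^1 + D_2/(1+r)^2 + D_3/(1+r)^3 + TV/(1+r)^3
    = 1470.91975 + 1492.14131 + 1513.66905 + 14627.28265 = 19104.01276

19104.01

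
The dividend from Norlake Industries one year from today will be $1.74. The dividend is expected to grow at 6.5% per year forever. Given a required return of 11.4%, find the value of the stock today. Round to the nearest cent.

Growing perpetuity: P = D₁ / (r − g) = $1.7400 / (0.114 − 0.065) = $35.51

$35.51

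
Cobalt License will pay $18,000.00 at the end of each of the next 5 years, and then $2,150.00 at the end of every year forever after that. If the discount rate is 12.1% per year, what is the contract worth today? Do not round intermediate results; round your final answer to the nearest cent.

$74763.04

PV of 5-year annuity: $18,000.00 × [1 − (1+0.121)^−5] / 0.121 = 64725.54973
Perpetuity value at year 5: $2,150.00 / 0.121 = 17768.59504
PV of perpetuity: 17768.59504 / (1+0.121)^5 = 10037.48771
Total PV = 64725.54973 + 10037.48771 = 74763.03744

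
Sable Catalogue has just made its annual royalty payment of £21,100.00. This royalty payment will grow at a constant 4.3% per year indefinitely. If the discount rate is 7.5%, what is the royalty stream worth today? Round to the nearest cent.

D₁ = D₀ × (1 + g) = £21,100.00 × 1.043 = £22,007.3000
Growing perpetuity: P = D₁ / (r − g) = £22,007.3000 / (0.075 − 0.043) = £687,728.13

£687728.13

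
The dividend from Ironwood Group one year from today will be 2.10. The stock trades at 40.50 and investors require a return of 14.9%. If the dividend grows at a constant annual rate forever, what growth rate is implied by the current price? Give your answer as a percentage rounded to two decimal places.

P = D₁/(r−g) ⇒ g = r − D₁/P = 0.149 − 2.10/40.50 = 0.097148

9.71%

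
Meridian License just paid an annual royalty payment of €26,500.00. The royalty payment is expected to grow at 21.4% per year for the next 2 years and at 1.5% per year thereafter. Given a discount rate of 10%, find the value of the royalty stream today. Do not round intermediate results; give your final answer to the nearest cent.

D_1 = 32171.00000
D_2 = 39055.59400
Terminal value at year 2: TV = D_2×(1+g_2)/(r−g_2) = 39641.42791/0.085 = 466369.74012
P_0 = D_1/(1+r)^1 + D_2/(1+r)^2 + TV/(1+r)^2
    = 29246.36364 + 32277.35041 + 385429.53729 = 446953.25134

€446953.25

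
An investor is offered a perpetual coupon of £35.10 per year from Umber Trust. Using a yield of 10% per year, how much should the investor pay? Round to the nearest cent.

£351.00

Level perpetuity: PV = C / r = £35.10 / 0.1 = £351.00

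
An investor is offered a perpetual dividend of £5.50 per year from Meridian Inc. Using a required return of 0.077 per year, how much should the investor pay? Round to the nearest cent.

£71.43

Level perpetuity: PV = C / r = £5.50 / 0.077 = £71.43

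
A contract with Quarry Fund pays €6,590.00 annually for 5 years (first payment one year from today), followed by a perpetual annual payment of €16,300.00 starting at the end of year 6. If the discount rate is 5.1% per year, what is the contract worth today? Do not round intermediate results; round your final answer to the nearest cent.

€277684.58

PV of 5-year annuity: €6,590.00 × [1 − (1+0.051)^−5] / 0.051 = 28452.55422
Perpetuity value at year 5: €16,300.00 / 0.051 = 319607.84314
PV of perpetuity: 319607.84314 / (1+0.051)^5 = 249232.02617
Total PV = 28452.55422 + 249232.02617 = 277684.58039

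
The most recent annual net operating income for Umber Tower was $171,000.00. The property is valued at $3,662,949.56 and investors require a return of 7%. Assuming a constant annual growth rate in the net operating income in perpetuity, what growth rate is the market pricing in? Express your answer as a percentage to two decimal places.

2.23%

P = D₀(1+g)/(r−g) ⇒ P(r−g) = D₀(1+g) ⇒ g(P+D₀) = P·r − D₀
g = (P·r − D₀)/(P + D₀) = ($3,662,949.56×0.07 − $171,000.00) / ($3,662,949.56 + $171,000.00) = 0.022276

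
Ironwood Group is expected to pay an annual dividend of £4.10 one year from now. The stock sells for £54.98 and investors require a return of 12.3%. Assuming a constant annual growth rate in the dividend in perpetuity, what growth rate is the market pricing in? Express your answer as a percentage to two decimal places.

P = D₁/(r−g) ⇒ g = r − D₁/P = 0.123 − £4.10/£54.98 = 0.048427

4.84%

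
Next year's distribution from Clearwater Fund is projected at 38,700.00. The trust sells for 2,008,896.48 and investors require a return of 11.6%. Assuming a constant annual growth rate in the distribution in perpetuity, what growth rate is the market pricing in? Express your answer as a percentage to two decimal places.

9.67%

P = D₁/(r−g) ⇒ g = r − D₁/P = 0.116 − 38,700.00/2,008,896.48 = 0.096736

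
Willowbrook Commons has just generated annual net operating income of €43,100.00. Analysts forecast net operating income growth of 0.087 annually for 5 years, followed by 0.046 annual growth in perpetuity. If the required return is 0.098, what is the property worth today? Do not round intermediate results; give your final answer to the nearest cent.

D_1 = 46849.70000
D_2 = 50925.62390
D_3 = 55356.15318
D_4 = 60172.13851
D_5 = 65407.11456
Terminal value at year 5: TV = D_5×(1+g_2)/(r−g_2) = 68415.84183/0.052 = 1315689.26587
P_0 = D_1/(1+r)^1 + D_2/(1+r)^2 + D_3/(1+r)^3 + D_4/(1+r)^4 + D_5/(1+r)^5 + TV/(1+r)^5
    = 42668.21494 + 42240.75559 + 41817.57862 + 41398.64113 + 40983.90064 + 824406.92449 = 1033516.01541

€1033516.02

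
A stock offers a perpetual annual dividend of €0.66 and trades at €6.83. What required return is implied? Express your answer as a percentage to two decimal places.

P = C/r ⇒ r = C/P = €0.66/€6.83 = 0.096633

9.66%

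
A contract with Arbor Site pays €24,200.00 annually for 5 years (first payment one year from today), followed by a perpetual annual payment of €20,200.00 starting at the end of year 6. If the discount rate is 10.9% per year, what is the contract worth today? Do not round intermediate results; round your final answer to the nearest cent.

PV of 5-year annuity: €24,200.00 × [1 − (1+0.109)^−5] / 0.109 = 89666.15697
Perpetuity value at year 5: €20,200.00 / 0.109 = 185321.10092
PV of perpetuity: 185321.10092 / (1+0.109)^5 = 110475.79634
Total PV = 89666.15697 + 110475.79634 = 200141.95331

€200141.95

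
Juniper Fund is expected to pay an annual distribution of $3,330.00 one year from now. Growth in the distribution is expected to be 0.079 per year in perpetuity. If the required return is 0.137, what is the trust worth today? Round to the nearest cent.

Growing perpetuity: P = D₁ / (r − g) = $3,330.0000 / (0.137 − 0.079) = $57,413.79

$57413.79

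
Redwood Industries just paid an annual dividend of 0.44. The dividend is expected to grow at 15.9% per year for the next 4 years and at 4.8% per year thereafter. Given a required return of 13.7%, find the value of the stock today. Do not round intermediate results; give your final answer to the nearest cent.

7.44

D_1 = 0.50996
D_2 = 0.59104
D_3 = 0.68502
D_4 = 0.79394
Terminal value at year 4: TV = D_4×(1+g_2)/(r−g_2) = 0.83205/0.089 = 9.34884
P_0 = D_1/(1+r)^1 + D_2/(1+r)^2 + D_3/(1+r)^3 + D_4/(1+r)^4 + TV/(1+r)^4
    = 0.44851 + 0.45719 + 0.46604 + 0.47506 + 5.59391 = 7.44071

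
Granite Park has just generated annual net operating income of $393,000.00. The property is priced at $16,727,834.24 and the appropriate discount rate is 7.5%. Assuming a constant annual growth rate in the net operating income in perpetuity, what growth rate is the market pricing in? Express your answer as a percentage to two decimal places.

P = D₀(1+g)/(r−g) ⇒ P(r−g) = D₀(1+g) ⇒ g(P+D₀) = P·r − D₀
g = (P·r − D₀)/(P + D₀) = ($16,727,834.24×0.075 − $393,000.00) / ($16,727,834.24 + $393,000.00) = 0.050324

5.03%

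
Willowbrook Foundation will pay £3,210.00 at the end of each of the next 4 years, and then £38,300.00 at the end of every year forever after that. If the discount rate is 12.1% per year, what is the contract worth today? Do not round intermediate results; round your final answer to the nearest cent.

PV of 4-year annuity: £3,210.00 × [1 − (1+0.121)^−4] / 0.121 = 9729.39252
Perpetuity value at year 4: £38,300.00 / 0.121 = 316528.92562
PV of perpetuity: 316528.92562 / (1+0.121)^4 = 200443.02729
Total PV = 9729.39252 + 200443.02729 = 210172.41982

£210172.42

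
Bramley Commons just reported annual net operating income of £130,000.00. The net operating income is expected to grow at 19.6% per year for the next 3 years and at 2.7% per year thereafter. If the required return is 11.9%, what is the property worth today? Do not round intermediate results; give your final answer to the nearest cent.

£2218036.85

D_1 = 155480.00000
D_2 = 185954.08000
D_3 = 222401.07968
Terminal value at year 3: TV = D_3×(1+g_2)/(r−g_2) = 228405.90883/0.092 = 2482672.92208
P_0 = D_1/(1+r)^1 + D_2/(1+r)^2 + D_3/(1+r)^3 + TV/(1+r)^3
    = 138945.48704 + 148506.52592 + 158725.47364 + 1771859.36330 = 2218036.84989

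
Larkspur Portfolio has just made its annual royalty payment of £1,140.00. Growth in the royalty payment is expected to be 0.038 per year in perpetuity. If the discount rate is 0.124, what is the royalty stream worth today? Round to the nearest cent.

£13759.53

D₁ = D₀ × (1 + g) = £1,140.00 × 1.038 = £1,183.3200
Growing perpetuity: P = D₁ / (r − g) = £1,183.3200 / (0.124 − 0.038) = £13,759.53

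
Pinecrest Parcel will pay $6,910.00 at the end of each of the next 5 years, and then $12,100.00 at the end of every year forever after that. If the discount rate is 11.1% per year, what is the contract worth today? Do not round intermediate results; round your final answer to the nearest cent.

$89875.46

PV of 5-year annuity: $6,910.00 × [1 − (1+0.111)^−5] / 0.111 = 25474.53464
Perpetuity value at year 5: $12,100.00 / 0.111 = 109009.00901
PV of perpetuity: 109009.00901 / (1+0.111)^5 = 64400.92375
Total PV = 25474.53464 + 64400.92375 = 89875.45839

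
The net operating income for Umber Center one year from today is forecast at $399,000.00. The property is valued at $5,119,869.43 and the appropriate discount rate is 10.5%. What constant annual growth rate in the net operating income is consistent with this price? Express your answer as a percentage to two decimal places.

P = D₁/(r−g) ⇒ g = r − D₁/P = 0.105 − $399,000.00/$5,119,869.43 = 0.027068

2.71%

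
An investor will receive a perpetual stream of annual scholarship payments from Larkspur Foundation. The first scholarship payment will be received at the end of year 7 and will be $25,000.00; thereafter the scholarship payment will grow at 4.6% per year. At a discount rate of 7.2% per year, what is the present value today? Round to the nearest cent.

$633574.88

Value at end of year 6: C₁ / (r − g) = $25,000.00 / (0.072 − 0.046) = $961,538.4615
Discount to today: PV = $961,538.4615 / (1 + 0.072)^6 = $961,538.4615 / 1.517640 = $633,574.88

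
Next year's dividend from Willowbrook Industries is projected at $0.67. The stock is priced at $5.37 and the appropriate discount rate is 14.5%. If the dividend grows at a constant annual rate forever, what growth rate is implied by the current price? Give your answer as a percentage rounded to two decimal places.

2.02%

P = D₁/(r−g) ⇒ g = r − D₁/P = 0.145 − $0.67/$5.37 = 0.020233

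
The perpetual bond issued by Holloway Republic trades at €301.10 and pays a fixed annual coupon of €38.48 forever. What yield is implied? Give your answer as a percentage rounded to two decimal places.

12.78%

P = C/r ⇒ r = C/P = €38.48/€301.10 = 0.127798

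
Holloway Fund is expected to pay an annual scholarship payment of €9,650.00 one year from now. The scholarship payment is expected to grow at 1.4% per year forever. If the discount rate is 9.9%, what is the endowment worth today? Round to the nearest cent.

€113529.41

Growing perpetuity: P = D₁ / (r − g) = €9,650.0000 / (0.099 − 0.014) = €113,529.41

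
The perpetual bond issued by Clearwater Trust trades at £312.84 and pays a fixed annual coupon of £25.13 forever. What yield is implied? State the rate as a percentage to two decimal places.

8.03%

P = C/r ⇒ r = C/P = £25.13/£312.84 = 0.080329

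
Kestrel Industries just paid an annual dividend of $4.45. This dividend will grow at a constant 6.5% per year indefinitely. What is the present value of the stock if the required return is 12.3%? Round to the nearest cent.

$81.71

D₁ = D₀ × (1 + g) = $4.45 × 1.065 = $4.7393
Growing perpetuity: P = D₁ / (r − g) = $4.7393 / (0.123 − 0.065) = $81.71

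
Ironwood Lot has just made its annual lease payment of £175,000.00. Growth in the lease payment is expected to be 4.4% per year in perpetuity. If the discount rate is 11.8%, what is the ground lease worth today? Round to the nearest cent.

D₁ = D₀ × (1 + g) = £175,000.00 × 1.044 = £182,700.0000
Growing perpetuity: P = D₁ / (r − g) = £182,700.0000 / (0.118 − 0.044) = £2,468,918.92

£2468918.92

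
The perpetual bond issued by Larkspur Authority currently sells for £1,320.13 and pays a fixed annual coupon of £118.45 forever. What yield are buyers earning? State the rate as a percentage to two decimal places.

8.97%

P = C/r ⇒ r = C/P = £118.45/£1,320.13 = 0.089726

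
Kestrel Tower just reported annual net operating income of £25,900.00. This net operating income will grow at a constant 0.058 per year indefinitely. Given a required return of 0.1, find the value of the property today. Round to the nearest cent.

£652433.33

D₁ = D₀ × (1 + g) = £25,900.00 × 1.058 = £27,402.2000
Growing perpetuity: P = D₁ / (r − g) = £27,402.2000 / (0.1 − 0.058) = £652,433.33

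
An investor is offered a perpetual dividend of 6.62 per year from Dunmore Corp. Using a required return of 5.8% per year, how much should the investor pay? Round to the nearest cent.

Level perpetuity: PV = C / r = 6.62 / 0.058 = 114.14

114.14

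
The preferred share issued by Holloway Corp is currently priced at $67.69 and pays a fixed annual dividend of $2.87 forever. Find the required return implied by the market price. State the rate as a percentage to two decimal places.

P = C/r ⇒ r = C/P = $2.87/$67.69 = 0.042399

4.24%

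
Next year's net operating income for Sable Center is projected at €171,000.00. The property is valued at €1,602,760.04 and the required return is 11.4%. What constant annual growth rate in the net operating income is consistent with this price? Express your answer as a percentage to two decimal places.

0.73%

P = D₁/(r−g) ⇒ g = r − D₁/P = 0.114 − €171,000.00/€1,602,760.04 = 0.007309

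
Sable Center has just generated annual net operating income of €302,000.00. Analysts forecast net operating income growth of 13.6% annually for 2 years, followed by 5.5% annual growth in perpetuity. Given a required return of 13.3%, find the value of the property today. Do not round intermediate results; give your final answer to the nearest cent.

D_1 = 343072.00000
D_2 = 389729.79200
Terminal value at year 2: TV = D_2×(1+g_2)/(r−g_2) = 411164.93056/0.078 = 5271345.26359
P_0 = D_1/(1+r)^1 + D_2/(1+r)^2 + TV/(1+r)^2
    = 302799.64695 + 303601.41125 + 4106403.70338 = 4712804.76158

€4712804.76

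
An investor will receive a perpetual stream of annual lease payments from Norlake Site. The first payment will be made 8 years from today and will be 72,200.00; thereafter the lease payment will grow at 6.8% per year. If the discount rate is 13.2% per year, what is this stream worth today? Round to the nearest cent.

Value at end of year 7: C₁ / (r − g) = 72,200.00 / (0.132 − 0.068) = 1,128,125.0000
Discount to today: PV = 1,128,125.0000 / (1 + 0.132)^7 = 1,128,125.0000 / 2.381908 = 473,622.40

473622.40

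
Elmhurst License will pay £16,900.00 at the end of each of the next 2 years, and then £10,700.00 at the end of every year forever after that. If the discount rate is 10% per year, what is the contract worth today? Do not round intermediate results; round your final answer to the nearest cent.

PV of 2-year annuity: £16,900.00 × [1 − (1+0.1)^−2] / 0.1 = 29330.57851
Perpetuity value at year 2: £10,700.00 / 0.1 = 107000.00000
PV of perpetuity: 107000.00000 / (1+0.1)^2 = 88429.75207
Total PV = 29330.57851 + 88429.75207 = 117760.33058

£117760.33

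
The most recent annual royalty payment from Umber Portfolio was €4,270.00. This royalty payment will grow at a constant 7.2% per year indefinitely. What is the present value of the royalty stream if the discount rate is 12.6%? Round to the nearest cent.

D₁ = D₀ × (1 + g) = €4,270.00 × 1.072 = €4,577.4400
Growing perpetuity: P = D₁ / (r − g) = €4,577.4400 / (0.126 − 0.072) = €84,767.41

€84767.41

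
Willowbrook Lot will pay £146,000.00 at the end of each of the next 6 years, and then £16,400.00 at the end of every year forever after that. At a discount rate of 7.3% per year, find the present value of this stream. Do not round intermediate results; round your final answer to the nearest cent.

PV of 6-year annuity: £146,000.00 × [1 − (1+0.073)^−6] / 0.073 = 689516.17817
Perpetuity value at year 6: £16,400.00 / 0.073 = 224657.53425
PV of perpetuity: 224657.53425 / (1+0.073)^6 = 147205.03204
Total PV = 689516.17817 + 147205.03204 = 836721.21021

£836721.21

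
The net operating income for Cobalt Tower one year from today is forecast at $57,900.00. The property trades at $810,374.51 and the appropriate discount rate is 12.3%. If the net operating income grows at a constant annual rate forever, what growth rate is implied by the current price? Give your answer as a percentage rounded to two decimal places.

5.16%

P = D₁/(r−g) ⇒ g = r − D₁/P = 0.123 − $57,900.00/$810,374.51 = 0.051552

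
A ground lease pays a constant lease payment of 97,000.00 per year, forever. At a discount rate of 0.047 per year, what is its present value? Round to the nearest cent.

2063829.79

Level perpetuity: PV = C / r = 97,000.00 / 0.047 = 2,063,829.79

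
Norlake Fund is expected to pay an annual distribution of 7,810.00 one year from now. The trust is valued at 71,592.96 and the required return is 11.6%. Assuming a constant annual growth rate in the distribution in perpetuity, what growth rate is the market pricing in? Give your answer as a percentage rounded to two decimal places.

P = D₁/(r−g) ⇒ g = r − D₁/P = 0.116 − 7,810.00/71,592.96 = 0.006911

0.69%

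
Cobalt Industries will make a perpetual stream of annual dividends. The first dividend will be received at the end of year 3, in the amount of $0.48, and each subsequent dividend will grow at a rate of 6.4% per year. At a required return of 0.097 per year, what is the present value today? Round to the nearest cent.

Value at end of year 2: C₁ / (r − g) = $0.48 / (0.097 − 0.064) = $14.5455
Discount to today: PV = $14.5455 / (1 + 0.097)^2 = $14.5455 / 1.203409 = $12.09

$12.09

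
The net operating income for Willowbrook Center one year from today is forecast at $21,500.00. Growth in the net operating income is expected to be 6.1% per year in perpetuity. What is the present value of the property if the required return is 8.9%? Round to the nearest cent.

$767857.14

Growing perpetuity: P = D₁ / (r − g) = $21,500.0000 / (0.089 − 0.061) = $767,857.14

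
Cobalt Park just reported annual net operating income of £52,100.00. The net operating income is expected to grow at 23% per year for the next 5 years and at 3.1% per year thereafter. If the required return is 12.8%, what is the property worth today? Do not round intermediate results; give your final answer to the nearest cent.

D_1 = 64083.00000
D_2 = 78822.09000
D_3 = 96951.17070
D_4 = 119249.93996
D_5 = 146677.42615
Terminal value at year 5: TV = D_5×(1+g_2)/(r−g_2) = 151224.42636/0.097 = 1559014.70477
P_0 = D_1/(1+r)^1 + D_2/(1+r)^2 + D_3/(1+r)^3 + D_4/(1+r)^4 + D_5/(1+r)^5 + TV/(1+r)^5
    = 56811.17021 + 61948.35050 + 67550.06304 + 73658.31342 + 80318.90560 + 853698.88319 = 1193985.68596

£1193985.69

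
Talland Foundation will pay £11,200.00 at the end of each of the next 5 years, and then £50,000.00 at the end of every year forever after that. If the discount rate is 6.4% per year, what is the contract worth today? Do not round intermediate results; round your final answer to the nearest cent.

PV of 5-year annuity: £11,200.00 × [1 − (1+0.064)^−5] / 0.064 = 46669.49334
Perpetuity value at year 5: £50,000.00 / 0.064 = 781250.00000
PV of perpetuity: 781250.00000 / (1+0.064)^5 = 572904.04758
Total PV = 46669.49334 + 572904.04758 = 619573.54092

£619573.54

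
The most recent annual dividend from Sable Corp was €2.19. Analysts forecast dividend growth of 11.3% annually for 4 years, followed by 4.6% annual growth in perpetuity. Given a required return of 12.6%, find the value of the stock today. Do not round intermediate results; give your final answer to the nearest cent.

D_1 = 2.43747
D_2 = 2.71290
D_3 = 3.01946
D_4 = 3.36066
Terminal value at year 4: TV = D_4×(1+g_2)/(r−g_2) = 3.51525/0.08 = 43.94065
P_0 = D_1/(1+r)^1 + D_2/(1+r)^2 + D_3/(1+r)^3 + D_4/(1+r)^4 + TV/(1+r)^4
    = 2.16472 + 2.13972 + 2.11502 + 2.09060 + 27.33461 = 35.84467

€35.84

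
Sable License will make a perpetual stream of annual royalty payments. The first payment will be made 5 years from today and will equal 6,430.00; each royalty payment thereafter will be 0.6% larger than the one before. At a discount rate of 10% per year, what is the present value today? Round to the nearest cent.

Value at end of year 4: C₁ / (r − g) = 6,430.00 / (0.1 − 0.006) = 68,404.2553
Discount to today: PV = 68,404.2553 / (1 + 0.1)^4 = 68,404.2553 / 1.464100 = 46,721.03

46721.03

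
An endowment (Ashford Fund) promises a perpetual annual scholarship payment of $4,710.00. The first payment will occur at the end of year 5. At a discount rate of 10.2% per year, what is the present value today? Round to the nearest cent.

Value at end of year 4: C / r = $4,710.00 / 0.102 = $46,176.4706
Discount to today: PV = $46,176.4706 / (1 + 0.102)^4 = $46,176.4706 / 1.474777 = $31,310.81

$31310.81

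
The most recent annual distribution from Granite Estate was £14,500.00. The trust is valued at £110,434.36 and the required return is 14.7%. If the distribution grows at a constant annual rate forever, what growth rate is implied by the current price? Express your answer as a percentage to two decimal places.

1.39%

P = D₀(1+g)/(r−g) ⇒ P(r−g) = D₀(1+g) ⇒ g(P+D₀) = P·r − D₀
g = (P·r − D₀)/(P + D₀) = (£110,434.36×0.147 − £14,500.00) / (£110,434.36 + £14,500.00) = 0.013878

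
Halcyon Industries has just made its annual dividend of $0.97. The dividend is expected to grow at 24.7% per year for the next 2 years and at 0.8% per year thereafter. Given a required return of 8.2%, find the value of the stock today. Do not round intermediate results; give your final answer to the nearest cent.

D_1 = 1.20959
D_2 = 1.50836
Terminal value at year 2: TV = D_2×(1+g_2)/(r−g_2) = 1.52043/0.074 = 20.54629
P_0 = D_1/(1+r)^1 + D_2/(1+r)^2 + TV/(1+r)^2
    = 1.11792 + 1.28840 + 17.55007 = 19.95639

$19.96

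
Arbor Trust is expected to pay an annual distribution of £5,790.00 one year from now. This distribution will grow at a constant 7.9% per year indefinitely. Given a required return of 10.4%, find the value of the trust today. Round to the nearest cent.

£231600.00

Growing perpetuity: P = D₁ / (r − g) = £5,790.0000 / (0.104 − 0.079) = £231,600.00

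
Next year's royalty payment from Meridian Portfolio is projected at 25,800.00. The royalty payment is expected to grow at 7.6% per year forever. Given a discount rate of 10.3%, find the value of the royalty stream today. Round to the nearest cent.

Growing perpetuity: P = D₁ / (r − g) = 25,800.0000 / (0.103 − 0.076) = 955,555.56

955555.56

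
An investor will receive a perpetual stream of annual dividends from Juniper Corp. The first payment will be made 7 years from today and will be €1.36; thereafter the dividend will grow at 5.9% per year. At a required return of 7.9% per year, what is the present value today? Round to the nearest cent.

€43.09

Value at end of year 6: C₁ / (r − g) = €1.36 / (0.079 − 0.059) = €68.0000
Discount to today: PV = €68.0000 / (1 + 0.079)^6 = €68.0000 / 1.578079 = €43.09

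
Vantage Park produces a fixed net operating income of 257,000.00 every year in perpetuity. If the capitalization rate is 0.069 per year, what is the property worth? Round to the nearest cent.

3724637.68

Level perpetuity: PV = C / r = 257,000.00 / 0.069 = 3,724,637.68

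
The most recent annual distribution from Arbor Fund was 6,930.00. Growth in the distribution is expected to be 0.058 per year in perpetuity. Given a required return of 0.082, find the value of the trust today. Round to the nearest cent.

D₁ = D₀ × (1 + g) = 6,930.00 × 1.058 = 7,331.9400
Growing perpetuity: P = D₁ / (r − g) = 7,331.9400 / (0.082 − 0.058) = 305,497.50

305497.50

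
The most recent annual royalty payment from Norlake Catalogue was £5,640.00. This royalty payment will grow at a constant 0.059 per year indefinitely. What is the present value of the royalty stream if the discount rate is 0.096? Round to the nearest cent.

£161425.95

D₁ = D₀ × (1 + g) = £5,640.00 × 1.059 = £5,972.7600
Growing perpetuity: P = D₁ / (r − g) = £5,972.7600 / (0.096 − 0.059) = £161,425.95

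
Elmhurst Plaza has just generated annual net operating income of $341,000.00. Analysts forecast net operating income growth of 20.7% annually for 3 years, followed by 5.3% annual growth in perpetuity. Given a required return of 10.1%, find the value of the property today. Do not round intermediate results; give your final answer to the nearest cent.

$11088943.51

D_1 = 411587.00000
D_2 = 496785.50900
D_3 = 599620.10936
Terminal value at year 3: TV = D_3×(1+g_2)/(r−g_2) = 631399.97516/0.048 = 13154166.14915
P_0 = D_1/(1+r)^1 + D_2/(1+r)^2 + D_3/(1+r)^3 + TV/(1+r)^3
    = 373830.15441 + 409821.06845 + 449277.04780 + 9856015.23602 = 11088943.50667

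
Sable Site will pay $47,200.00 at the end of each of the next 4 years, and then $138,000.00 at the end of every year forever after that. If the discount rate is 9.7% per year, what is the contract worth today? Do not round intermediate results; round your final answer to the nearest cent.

$1132977.48

PV of 4-year annuity: $47,200.00 × [1 − (1+0.097)^−4] / 0.097 = 150594.47466
Perpetuity value at year 4: $138,000.00 / 0.097 = 1422680.41237
PV of perpetuity: 1422680.41237 / (1+0.097)^4 = 982383.00764
Total PV = 150594.47466 + 982383.00764 = 1132977.48230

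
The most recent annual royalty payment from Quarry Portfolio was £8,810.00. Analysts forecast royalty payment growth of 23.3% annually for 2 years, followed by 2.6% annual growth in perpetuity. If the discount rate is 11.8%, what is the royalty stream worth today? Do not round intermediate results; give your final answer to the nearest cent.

D_1 = 10862.73000
D_2 = 13393.74609
Terminal value at year 2: TV = D_2×(1+g_2)/(r−g_2) = 13741.98349/0.092 = 149369.38574
P_0 = D_1/(1+r)^1 + D_2/(1+r)^2 + TV/(1+r)^2
    = 9716.21646 + 10715.64838 + 119502.77436 = 139934.63920

£139934.64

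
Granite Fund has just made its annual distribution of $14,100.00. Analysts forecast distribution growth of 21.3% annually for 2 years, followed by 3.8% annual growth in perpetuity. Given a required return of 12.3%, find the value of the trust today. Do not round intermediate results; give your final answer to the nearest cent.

$232571.19

D_1 = 17103.30000
D_2 = 20746.30290
Terminal value at year 2: TV = D_2×(1+g_2)/(r−g_2) = 21534.66241/0.085 = 253348.96953
P_0 = D_1/(1+r)^1 + D_2/(1+r)^2 + TV/(1+r)^2
    = 15230.00890 + 16450.57952 + 200890.60638 = 232571.19480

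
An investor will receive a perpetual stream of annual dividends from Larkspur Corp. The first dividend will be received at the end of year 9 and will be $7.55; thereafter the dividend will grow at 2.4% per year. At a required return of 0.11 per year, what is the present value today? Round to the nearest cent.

Value at end of year 8: C₁ / (r − g) = $7.55 / (0.11 − 0.024) = $87.7907
Discount to today: PV = $87.7907 / (1 + 0.11)^8 = $87.7907 / 2.304538 = $38.09

$38.09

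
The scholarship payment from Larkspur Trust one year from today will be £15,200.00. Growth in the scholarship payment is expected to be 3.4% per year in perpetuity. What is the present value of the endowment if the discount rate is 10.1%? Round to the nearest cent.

£226865.67

Growing perpetuity: P = D₁ / (r − g) = £15,200.0000 / (0.101 − 0.034) = £226,865.67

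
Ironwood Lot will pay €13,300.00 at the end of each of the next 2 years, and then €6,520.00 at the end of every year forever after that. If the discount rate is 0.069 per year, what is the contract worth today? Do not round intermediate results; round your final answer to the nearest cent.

PV of 2-year annuity: €13,300.00 × [1 − (1+0.069)^−2] / 0.069 = 24080.01323
Perpetuity value at year 2: €6,520.00 / 0.069 = 94492.75362
PV of perpetuity: 94492.75362 / (1+0.069)^2 = 82688.11556
Total PV = 24080.01323 + 82688.11556 = 106768.12879

€106768.13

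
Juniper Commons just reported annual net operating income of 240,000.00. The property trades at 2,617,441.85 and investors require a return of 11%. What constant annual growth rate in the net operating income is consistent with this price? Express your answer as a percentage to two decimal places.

P = D₀(1+g)/(r−g) ⇒ P(r−g) = D₀(1+g) ⇒ g(P+D₀) = P·r − D₀
g = (P·r − D₀)/(P + D₀) = (2,617,441.85×0.11 − 240,000.00) / (2,617,441.85 + 240,000.00) = 0.016770

1.68%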